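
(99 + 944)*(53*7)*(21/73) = 8126013/73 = 111315.25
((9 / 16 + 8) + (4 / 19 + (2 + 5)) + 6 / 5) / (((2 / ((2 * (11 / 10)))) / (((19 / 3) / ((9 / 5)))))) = 283789 / 4320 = 65.69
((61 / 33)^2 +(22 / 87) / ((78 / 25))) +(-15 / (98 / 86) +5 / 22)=-379732219 / 40234194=-9.44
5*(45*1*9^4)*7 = 10333575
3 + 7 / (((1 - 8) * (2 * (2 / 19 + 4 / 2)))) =221 / 80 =2.76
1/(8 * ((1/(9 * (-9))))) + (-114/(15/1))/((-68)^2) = -14633/1445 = -10.13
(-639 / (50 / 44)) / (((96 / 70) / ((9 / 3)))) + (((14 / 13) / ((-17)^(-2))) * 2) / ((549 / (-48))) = -122232817 / 95160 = -1284.50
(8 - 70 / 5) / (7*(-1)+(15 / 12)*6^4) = -6 / 1613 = -0.00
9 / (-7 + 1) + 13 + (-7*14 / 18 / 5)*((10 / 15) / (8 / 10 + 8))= 3391 / 297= 11.42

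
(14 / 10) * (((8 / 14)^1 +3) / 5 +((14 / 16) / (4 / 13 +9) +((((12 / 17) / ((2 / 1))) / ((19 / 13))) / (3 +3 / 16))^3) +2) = 630184234131611 / 160261679026328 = 3.93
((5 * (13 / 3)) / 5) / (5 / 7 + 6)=91 / 141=0.65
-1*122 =-122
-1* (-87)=87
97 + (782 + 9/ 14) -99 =10929/ 14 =780.64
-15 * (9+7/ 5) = -156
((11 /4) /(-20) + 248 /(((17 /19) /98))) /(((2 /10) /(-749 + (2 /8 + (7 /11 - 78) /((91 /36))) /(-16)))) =-101468350.18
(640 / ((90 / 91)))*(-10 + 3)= -40768 / 9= -4529.78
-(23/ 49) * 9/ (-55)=207/ 2695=0.08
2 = 2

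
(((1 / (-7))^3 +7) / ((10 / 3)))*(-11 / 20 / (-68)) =99 / 5831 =0.02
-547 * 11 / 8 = -6017 / 8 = -752.12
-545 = -545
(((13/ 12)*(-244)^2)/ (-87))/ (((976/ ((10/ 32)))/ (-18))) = 3965/ 928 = 4.27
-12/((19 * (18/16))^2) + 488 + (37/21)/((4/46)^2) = 196768517/272916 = 720.99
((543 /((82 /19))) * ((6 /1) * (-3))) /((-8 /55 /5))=25534575 /328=77849.31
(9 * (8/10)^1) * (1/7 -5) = -1224/35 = -34.97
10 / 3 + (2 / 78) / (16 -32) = 693 / 208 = 3.33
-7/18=-0.39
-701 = -701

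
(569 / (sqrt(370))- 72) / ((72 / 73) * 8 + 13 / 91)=-5.28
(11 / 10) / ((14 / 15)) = 33 / 28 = 1.18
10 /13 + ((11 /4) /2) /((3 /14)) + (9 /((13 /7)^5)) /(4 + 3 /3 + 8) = 418034609 /57921708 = 7.22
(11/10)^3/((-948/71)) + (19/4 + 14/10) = 5735699/948000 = 6.05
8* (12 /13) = 96 /13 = 7.38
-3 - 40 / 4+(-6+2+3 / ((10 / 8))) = -73 / 5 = -14.60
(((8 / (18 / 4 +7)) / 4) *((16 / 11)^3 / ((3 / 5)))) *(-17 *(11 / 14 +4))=-46653440 / 642873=-72.57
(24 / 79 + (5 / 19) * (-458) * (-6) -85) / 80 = 958331 / 120080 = 7.98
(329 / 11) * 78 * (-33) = -76986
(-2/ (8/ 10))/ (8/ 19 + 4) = -95/ 168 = -0.57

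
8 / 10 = 4 / 5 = 0.80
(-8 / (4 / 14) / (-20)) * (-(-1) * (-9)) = -63 / 5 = -12.60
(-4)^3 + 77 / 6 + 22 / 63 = -6403 / 126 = -50.82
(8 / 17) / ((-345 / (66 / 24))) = -22 / 5865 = -0.00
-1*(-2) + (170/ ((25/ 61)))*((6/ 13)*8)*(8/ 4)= 199234/ 65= 3065.14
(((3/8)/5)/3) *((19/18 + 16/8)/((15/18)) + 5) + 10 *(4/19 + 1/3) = 2149/380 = 5.66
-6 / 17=-0.35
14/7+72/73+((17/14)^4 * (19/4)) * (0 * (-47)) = 218/73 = 2.99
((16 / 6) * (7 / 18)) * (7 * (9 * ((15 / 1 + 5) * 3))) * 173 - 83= 678077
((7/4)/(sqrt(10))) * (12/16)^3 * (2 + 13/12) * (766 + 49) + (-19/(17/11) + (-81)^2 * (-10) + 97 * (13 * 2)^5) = 379953 * sqrt(10)/2048 + 19591273445/17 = 1152428436.38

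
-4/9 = -0.44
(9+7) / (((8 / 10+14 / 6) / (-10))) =-2400 / 47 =-51.06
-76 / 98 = -38 / 49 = -0.78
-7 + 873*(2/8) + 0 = 211.25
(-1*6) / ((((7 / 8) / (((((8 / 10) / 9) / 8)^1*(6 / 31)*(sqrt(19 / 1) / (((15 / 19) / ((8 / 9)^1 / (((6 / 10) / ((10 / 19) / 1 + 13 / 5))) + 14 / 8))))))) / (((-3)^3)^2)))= -94284*sqrt(19) / 1085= -378.78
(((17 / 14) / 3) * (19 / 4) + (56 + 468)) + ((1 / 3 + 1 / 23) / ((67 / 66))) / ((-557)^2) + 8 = 42884527699687 / 80319743112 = 533.92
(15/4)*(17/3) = 85/4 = 21.25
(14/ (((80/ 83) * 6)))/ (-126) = -0.02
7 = 7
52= 52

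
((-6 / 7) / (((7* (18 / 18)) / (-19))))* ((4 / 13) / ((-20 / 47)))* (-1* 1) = 5358 / 3185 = 1.68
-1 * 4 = -4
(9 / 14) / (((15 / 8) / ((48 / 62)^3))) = 0.16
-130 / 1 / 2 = -65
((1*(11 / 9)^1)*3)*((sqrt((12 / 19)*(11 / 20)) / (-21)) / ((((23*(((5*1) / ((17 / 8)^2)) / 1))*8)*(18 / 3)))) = -3179*sqrt(3135) / 2114380800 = -0.00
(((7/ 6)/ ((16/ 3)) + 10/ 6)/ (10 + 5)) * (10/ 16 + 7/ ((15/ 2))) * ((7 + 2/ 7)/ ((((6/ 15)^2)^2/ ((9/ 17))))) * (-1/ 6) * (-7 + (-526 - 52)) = 2877.44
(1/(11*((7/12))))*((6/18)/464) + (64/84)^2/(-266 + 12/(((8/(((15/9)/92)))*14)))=-16291787/7868963124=-0.00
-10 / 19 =-0.53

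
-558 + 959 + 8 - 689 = -280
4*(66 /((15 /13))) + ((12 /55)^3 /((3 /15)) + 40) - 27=241.85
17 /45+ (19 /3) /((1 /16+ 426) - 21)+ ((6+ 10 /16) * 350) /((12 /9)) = 1739.46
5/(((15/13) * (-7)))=-13/21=-0.62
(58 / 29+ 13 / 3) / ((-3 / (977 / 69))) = -18563 / 621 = -29.89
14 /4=7 /2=3.50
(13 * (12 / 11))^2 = 24336 / 121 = 201.12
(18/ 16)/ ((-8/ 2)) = -9/ 32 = -0.28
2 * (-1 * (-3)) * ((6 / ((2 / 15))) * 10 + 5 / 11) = 2702.73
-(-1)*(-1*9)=-9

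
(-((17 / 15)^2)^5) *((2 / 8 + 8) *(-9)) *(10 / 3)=22175932904939 / 25628906250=865.27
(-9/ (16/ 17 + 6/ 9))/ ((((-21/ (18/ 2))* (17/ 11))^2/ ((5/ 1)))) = -147015/ 68306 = -2.15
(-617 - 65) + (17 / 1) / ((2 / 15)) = -1109 / 2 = -554.50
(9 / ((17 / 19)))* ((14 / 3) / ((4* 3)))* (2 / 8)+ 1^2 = 269 / 136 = 1.98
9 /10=0.90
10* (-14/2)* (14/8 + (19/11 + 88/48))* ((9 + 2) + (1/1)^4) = -49070/11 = -4460.91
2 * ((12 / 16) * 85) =255 / 2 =127.50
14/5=2.80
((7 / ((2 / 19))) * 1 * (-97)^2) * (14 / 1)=8759779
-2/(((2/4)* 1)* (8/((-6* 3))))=9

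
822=822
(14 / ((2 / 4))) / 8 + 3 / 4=17 / 4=4.25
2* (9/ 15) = 6/ 5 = 1.20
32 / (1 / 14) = 448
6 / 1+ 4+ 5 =15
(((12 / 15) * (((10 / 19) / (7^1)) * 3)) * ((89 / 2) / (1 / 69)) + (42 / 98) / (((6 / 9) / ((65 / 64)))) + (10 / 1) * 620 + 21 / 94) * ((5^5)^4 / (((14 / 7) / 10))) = 2577221788883209228515625 / 800128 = 3221011874204138873.42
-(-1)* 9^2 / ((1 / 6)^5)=629856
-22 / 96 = -11 / 48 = -0.23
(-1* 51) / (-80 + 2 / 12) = 306 / 479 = 0.64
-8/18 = -4/9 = -0.44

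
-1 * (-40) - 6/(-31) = 1246/31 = 40.19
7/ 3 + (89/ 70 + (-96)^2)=1936117/ 210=9219.60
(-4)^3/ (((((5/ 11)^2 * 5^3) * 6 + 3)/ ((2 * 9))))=-46464/ 6371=-7.29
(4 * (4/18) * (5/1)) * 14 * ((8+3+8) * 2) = 21280/9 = 2364.44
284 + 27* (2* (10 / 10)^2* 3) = 446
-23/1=-23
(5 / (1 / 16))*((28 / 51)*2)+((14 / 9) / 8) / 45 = 2419319 / 27540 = 87.85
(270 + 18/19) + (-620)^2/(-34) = -11034.93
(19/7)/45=19/315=0.06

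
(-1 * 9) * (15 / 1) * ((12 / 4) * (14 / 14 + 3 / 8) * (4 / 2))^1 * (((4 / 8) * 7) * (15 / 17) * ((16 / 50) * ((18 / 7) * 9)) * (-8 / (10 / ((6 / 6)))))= 1732104 / 85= 20377.69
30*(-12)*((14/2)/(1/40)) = -100800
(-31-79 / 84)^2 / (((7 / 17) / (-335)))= -40995394855 / 49392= -830000.71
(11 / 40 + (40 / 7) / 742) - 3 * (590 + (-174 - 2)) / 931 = -2075067 / 1973720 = -1.05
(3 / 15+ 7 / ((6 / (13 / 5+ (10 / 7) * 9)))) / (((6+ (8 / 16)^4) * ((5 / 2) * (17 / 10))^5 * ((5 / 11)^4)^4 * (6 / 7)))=720656448092642527105024 / 945690277862548828125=762.04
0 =0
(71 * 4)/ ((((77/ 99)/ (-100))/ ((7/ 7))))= -255600/ 7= -36514.29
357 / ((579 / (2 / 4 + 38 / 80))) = 4641 / 7720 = 0.60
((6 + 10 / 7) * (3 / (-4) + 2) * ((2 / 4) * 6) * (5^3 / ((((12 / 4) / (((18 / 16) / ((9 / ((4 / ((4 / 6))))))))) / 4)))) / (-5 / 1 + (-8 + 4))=-386.90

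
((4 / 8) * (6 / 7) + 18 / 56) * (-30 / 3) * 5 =-37.50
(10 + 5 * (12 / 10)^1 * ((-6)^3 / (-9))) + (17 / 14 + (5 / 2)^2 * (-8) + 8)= 1585 / 14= 113.21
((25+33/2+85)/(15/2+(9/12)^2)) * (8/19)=16192/2451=6.61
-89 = -89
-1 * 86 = -86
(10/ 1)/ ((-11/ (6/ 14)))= -30/ 77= -0.39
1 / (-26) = -1 / 26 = -0.04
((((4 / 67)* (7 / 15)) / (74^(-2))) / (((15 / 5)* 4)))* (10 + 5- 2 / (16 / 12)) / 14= 4107 / 335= 12.26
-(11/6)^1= -1.83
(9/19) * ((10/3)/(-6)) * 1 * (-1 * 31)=155/19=8.16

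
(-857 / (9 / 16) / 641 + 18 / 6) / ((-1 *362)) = -3595 / 2088378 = -0.00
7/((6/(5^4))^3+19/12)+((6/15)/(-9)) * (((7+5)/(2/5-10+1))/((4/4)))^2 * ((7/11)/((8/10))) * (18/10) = 57916991254380/13477999997759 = 4.30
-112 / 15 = -7.47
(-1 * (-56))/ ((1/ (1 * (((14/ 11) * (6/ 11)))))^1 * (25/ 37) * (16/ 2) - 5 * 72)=-21756/ 136835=-0.16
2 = 2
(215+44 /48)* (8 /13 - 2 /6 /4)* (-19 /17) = -4086007 /31824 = -128.39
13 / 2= 6.50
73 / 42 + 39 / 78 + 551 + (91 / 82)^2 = 78293333 / 141204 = 554.47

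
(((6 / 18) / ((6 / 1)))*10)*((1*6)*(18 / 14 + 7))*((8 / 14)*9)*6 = 41760 / 49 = 852.24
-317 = -317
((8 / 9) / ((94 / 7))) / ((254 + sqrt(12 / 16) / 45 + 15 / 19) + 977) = 0.00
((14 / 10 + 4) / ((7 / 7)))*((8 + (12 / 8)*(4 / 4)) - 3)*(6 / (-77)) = -1053 / 385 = -2.74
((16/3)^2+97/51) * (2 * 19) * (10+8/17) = 12074.30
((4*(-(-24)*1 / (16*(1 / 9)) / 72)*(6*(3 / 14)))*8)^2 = 2916 / 49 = 59.51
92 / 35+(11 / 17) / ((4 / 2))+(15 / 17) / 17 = 60771 / 20230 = 3.00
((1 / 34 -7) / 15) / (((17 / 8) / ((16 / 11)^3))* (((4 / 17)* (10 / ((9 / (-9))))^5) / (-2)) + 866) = -20224 / 391235195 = -0.00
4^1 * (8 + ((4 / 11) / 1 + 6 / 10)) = 1972 / 55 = 35.85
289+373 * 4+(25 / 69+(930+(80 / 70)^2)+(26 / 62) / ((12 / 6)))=2712.88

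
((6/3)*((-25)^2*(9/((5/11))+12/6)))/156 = 13625/78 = 174.68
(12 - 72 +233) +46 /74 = 6424 /37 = 173.62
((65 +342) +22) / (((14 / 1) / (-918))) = -196911 / 7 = -28130.14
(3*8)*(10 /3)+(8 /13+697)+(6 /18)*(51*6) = 11435 /13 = 879.62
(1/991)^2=1/982081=0.00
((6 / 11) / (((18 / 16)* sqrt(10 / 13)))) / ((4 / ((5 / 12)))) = sqrt(130) / 198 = 0.06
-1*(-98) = 98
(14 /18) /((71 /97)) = 679 /639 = 1.06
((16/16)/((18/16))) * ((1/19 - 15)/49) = -0.27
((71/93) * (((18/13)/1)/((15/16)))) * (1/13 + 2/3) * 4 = 263552/78585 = 3.35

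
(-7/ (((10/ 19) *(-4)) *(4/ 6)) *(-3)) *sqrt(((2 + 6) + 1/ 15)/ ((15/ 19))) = -4389 *sqrt(19)/ 400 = -47.83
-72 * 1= -72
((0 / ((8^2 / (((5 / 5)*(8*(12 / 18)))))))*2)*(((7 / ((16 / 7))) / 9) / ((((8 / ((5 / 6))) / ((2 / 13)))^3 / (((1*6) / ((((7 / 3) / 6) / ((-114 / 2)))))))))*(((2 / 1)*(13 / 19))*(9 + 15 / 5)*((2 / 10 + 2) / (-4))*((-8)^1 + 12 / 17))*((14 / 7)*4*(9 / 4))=0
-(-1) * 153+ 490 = 643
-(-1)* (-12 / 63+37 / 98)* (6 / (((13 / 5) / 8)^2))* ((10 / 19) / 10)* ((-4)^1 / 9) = -352000 / 1416051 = -0.25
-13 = -13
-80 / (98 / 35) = -200 / 7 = -28.57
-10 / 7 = -1.43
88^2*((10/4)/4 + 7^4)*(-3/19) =-55794552/19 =-2936555.37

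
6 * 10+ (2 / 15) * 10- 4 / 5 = 908 / 15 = 60.53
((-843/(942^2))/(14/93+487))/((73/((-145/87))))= 8711/195649859964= 0.00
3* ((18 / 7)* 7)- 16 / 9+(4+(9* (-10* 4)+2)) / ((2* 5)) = 757 / 45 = 16.82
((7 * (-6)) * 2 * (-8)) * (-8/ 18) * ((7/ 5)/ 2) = -3136/ 15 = -209.07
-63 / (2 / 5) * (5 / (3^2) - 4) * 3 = 3255 / 2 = 1627.50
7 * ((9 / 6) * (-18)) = -189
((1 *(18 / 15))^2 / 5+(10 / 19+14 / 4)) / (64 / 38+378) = 20493 / 1803500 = 0.01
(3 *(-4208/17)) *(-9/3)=37872/17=2227.76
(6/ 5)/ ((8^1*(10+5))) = 1/ 100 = 0.01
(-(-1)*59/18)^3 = 205379/5832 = 35.22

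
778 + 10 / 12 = 4673 / 6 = 778.83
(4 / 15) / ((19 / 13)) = 52 / 285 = 0.18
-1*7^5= -16807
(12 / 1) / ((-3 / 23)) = -92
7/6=1.17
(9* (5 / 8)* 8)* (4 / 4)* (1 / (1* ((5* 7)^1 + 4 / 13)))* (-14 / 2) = -8.92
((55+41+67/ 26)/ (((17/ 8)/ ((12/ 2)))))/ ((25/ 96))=5905152/ 5525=1068.81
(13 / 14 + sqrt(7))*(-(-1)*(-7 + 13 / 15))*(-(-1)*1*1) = -92*sqrt(7) / 15-598 / 105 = -21.92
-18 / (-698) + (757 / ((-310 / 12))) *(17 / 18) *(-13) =58390838 / 162285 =359.80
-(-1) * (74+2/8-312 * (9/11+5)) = -76605/44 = -1741.02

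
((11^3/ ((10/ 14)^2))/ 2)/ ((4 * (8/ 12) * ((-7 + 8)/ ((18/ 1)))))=8804.56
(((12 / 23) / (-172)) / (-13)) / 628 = 0.00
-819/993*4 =-1092/331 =-3.30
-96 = -96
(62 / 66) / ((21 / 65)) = 2015 / 693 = 2.91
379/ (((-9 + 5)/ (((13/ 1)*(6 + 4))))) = -24635/ 2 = -12317.50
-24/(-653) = 24/653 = 0.04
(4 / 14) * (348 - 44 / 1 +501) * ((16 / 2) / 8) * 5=1150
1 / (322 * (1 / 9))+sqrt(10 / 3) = 1.85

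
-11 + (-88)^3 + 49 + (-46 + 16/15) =-10222184/15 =-681478.93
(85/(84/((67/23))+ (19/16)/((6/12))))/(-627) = -45560/10489083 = -0.00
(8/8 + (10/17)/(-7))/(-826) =-109/98294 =-0.00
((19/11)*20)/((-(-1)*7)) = 380/77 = 4.94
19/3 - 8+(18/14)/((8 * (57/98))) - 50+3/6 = -11603/228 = -50.89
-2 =-2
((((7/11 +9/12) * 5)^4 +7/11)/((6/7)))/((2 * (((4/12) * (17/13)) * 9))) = 87522139523/254870528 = 343.40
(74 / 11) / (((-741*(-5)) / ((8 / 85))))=592 / 3464175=0.00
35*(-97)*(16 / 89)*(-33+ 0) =1792560 / 89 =20141.12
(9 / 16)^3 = 729 / 4096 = 0.18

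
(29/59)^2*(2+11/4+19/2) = 47937/13924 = 3.44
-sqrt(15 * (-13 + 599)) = -93.75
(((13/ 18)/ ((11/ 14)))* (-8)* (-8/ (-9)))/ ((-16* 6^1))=182/ 2673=0.07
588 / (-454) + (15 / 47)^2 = -598371 / 501443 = -1.19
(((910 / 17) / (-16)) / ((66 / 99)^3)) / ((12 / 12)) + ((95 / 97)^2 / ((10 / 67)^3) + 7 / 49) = 99369371921 / 358294720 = 277.34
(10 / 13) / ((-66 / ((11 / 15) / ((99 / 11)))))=-1 / 1053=-0.00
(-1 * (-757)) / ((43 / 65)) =1144.30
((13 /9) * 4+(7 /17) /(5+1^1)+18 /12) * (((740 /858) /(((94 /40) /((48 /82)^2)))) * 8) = 7.39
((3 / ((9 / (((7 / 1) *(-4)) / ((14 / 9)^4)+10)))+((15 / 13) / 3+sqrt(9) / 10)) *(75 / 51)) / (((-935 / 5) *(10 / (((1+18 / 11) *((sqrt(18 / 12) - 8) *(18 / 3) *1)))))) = 37612826 / 155926771 - 18806413 *sqrt(6) / 1247414168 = 0.20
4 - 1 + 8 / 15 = 53 / 15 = 3.53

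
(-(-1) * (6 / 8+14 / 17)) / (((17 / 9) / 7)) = 5.83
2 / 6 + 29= 88 / 3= 29.33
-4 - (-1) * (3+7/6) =1/6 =0.17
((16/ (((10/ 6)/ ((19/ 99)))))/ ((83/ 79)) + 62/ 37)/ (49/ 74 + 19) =3475364/ 19926225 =0.17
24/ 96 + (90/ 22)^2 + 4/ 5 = 43041/ 2420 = 17.79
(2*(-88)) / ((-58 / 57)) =5016 / 29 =172.97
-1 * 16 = -16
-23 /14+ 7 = 75 /14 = 5.36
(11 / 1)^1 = 11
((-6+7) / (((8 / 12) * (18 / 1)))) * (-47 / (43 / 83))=-3901 / 516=-7.56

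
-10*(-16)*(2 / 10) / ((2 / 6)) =96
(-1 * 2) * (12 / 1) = -24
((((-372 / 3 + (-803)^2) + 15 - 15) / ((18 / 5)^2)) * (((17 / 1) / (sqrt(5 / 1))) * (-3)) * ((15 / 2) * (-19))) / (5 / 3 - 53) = -1735277125 * sqrt(5) / 1232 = -3149511.05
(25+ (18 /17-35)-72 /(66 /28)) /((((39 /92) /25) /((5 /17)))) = -6532000 /9537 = -684.91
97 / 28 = 3.46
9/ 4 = 2.25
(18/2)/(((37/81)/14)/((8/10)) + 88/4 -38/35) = 204120/475261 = 0.43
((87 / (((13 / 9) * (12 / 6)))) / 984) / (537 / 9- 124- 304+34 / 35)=-27405 / 328950544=-0.00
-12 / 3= -4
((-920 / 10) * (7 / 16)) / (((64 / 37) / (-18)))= 53613 / 128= 418.85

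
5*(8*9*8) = 2880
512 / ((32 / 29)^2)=841 / 2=420.50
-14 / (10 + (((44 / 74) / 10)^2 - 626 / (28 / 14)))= 239575 / 5185027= 0.05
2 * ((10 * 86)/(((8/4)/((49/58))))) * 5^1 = 105350/29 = 3632.76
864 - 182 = 682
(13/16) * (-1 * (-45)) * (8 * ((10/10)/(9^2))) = 65/18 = 3.61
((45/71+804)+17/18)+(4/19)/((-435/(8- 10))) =2836355803/3520890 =805.58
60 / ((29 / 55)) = 3300 / 29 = 113.79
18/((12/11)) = 16.50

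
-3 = -3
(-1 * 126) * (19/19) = -126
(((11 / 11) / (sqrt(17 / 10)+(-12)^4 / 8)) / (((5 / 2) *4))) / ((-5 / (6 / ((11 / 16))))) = -248832 / 3695154265+48 *sqrt(170) / 18475771325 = -0.00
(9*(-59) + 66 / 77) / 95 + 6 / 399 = -3701 / 665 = -5.57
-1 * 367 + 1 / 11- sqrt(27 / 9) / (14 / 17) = -4036 / 11- 17 * sqrt(3) / 14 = -369.01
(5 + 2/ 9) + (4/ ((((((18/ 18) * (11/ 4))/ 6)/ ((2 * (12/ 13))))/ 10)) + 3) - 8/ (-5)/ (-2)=1084562/ 6435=168.54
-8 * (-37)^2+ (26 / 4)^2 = -10909.75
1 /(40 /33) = 33 /40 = 0.82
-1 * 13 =-13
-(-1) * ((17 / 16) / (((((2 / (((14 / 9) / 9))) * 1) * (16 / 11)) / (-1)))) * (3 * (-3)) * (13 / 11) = 1547 / 2304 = 0.67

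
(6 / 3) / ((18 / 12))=4 / 3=1.33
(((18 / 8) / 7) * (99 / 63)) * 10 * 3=1485 / 98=15.15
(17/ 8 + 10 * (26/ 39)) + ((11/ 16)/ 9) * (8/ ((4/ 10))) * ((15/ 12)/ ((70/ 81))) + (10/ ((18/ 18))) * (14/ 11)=175403/ 7392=23.73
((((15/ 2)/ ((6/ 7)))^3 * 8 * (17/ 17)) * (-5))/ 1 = -214375/ 8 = -26796.88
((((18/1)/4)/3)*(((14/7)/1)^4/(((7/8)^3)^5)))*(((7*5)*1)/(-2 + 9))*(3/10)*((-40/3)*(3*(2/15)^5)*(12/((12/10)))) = -4.50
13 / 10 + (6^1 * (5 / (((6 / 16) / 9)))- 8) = 7133 / 10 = 713.30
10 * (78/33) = 260/11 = 23.64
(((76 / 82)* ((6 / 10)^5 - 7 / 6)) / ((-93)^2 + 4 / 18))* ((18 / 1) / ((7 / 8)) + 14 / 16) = -4327203 / 1729175000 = -0.00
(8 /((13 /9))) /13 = 72 /169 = 0.43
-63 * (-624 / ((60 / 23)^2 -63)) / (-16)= 43.72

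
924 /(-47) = -19.66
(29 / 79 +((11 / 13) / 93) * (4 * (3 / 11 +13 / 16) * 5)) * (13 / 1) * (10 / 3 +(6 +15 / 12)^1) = 27392503 / 352656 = 77.67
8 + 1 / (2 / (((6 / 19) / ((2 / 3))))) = 313 / 38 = 8.24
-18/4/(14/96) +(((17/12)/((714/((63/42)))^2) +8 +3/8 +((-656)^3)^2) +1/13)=165696226724752930713205/2079168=79693524873773033.59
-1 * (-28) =28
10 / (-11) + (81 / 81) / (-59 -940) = -10001 / 10989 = -0.91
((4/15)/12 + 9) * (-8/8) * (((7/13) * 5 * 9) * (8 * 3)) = -68208/13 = -5246.77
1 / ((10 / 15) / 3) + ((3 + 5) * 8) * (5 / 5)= 137 / 2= 68.50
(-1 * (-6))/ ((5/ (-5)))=-6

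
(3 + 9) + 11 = 23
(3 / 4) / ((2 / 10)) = 15 / 4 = 3.75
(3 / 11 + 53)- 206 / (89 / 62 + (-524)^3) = 5227369189906 / 98124674989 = 53.27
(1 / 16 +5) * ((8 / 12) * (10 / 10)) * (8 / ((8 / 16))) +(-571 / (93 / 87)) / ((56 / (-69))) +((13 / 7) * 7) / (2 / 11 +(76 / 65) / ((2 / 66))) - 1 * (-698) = 33935495997 / 24059224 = 1410.50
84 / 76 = 21 / 19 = 1.11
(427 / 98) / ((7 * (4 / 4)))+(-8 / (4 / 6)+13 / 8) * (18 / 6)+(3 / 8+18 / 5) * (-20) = -43121 / 392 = -110.00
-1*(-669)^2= -447561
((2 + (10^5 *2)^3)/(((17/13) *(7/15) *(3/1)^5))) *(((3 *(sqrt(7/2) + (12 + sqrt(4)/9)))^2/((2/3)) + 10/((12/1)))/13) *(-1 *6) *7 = -467472500011799738.41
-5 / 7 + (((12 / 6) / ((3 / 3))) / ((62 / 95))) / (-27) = -4850 / 5859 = -0.83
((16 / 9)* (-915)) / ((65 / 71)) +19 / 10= -692219 / 390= -1774.92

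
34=34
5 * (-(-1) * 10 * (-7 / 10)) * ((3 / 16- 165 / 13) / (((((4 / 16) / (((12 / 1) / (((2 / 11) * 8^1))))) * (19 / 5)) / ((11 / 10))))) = 33045705 / 7904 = 4180.88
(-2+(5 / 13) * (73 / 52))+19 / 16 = -737 / 2704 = -0.27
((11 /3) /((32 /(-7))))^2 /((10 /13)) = 77077 /92160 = 0.84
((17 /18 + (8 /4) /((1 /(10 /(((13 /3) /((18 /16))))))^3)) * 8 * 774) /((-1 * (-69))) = 977861237 /303186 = 3225.28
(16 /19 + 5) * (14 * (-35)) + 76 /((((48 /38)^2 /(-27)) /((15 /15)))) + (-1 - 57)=-1278835 /304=-4206.69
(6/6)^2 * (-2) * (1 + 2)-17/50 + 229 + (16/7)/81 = 6313211/28350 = 222.69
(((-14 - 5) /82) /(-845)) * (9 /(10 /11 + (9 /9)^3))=627 /485030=0.00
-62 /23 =-2.70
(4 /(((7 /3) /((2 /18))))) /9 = 4 /189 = 0.02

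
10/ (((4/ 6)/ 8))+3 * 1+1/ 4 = 493/ 4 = 123.25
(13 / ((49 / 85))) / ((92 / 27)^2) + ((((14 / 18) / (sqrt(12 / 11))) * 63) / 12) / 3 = 49 * sqrt(33) / 216 + 805545 / 414736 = 3.25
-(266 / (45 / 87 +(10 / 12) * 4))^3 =-329661.51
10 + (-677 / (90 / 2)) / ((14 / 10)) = -47 / 63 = -0.75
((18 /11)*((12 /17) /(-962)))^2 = 11664 /8090462809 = 0.00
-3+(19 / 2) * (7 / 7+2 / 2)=16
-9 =-9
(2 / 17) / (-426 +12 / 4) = -2 / 7191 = -0.00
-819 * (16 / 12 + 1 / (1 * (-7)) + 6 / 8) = -6357 / 4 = -1589.25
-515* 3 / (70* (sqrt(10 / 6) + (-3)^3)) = 309* sqrt(15) / 30548 + 25029 / 30548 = 0.86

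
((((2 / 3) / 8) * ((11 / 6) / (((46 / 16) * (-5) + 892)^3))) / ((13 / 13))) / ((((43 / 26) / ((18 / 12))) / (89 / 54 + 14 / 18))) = 599456 / 1205453309319063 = 0.00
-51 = -51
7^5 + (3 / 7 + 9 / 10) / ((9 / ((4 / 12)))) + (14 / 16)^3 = 2710748941 / 161280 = 16807.72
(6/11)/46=3/253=0.01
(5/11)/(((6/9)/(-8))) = -60/11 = -5.45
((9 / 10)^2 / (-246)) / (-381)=9 / 1041400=0.00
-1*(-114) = 114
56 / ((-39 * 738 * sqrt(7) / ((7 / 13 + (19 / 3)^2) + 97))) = -64420 * sqrt(7) / 1683747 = -0.10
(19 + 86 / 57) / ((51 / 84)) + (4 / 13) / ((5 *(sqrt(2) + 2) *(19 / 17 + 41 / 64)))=4074277628 / 120490305 - 2176 *sqrt(2) / 124345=33.79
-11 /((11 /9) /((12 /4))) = -27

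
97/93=1.04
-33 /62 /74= -33 /4588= -0.01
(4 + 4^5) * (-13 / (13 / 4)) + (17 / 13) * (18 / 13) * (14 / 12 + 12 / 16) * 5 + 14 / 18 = -12453553 / 3042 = -4093.87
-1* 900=-900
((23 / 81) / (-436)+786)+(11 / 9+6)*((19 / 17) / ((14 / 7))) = 474315071 / 600372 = 790.04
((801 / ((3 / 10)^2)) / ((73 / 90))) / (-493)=-801000 / 35989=-22.26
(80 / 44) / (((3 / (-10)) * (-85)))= 40 / 561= 0.07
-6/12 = -1/2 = -0.50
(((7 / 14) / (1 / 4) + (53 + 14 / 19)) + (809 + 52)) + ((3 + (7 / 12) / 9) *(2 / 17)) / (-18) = 287808743 / 313956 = 916.72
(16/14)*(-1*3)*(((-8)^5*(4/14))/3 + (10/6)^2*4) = 1567264/147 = 10661.66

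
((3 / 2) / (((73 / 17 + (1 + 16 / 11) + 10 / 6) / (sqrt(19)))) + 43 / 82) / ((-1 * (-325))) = 43 / 26650 + 1683 * sqrt(19) / 3068650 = 0.00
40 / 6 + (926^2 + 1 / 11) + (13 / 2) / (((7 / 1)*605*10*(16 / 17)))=3486181899863 / 4065600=857482.76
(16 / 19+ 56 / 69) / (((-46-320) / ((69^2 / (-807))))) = 24932 / 935313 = 0.03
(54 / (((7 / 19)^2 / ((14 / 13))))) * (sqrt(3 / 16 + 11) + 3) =116964 / 91 + 9747 * sqrt(179) / 91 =2718.35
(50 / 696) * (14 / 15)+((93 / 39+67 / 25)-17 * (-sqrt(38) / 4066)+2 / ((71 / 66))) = 7.02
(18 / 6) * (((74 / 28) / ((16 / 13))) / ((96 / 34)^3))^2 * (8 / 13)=429576315493 / 25570087796736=0.02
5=5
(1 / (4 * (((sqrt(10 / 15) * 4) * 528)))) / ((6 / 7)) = 7 * sqrt(6) / 101376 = 0.00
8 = 8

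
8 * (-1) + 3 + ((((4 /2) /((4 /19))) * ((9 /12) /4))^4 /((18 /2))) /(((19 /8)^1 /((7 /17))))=-10709003 /2228224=-4.81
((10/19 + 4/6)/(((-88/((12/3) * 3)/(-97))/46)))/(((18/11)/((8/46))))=13192/171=77.15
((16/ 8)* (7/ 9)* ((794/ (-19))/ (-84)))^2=157609/ 263169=0.60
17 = 17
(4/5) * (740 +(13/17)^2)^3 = 39217315167785556/120687845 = 324948342.29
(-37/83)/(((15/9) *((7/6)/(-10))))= 2.29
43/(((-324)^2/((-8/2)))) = -43/26244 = -0.00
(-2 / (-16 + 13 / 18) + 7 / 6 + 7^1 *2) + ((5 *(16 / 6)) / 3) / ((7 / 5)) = 640061 / 34650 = 18.47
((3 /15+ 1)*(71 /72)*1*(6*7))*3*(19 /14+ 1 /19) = 15975 /76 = 210.20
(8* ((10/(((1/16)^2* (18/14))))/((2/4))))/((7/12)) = 54613.33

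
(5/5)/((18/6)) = 1/3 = 0.33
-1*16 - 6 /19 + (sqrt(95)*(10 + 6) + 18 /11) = -3068 /209 + 16*sqrt(95) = 141.27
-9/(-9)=1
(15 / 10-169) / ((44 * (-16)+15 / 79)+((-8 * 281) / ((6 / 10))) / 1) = 0.04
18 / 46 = 9 / 23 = 0.39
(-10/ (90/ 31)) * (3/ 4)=-2.58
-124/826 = -62/413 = -0.15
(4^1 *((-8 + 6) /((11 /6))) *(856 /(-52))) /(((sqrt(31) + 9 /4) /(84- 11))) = -26994816 /59345 + 11997696 *sqrt(31) /59345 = 670.75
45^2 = 2025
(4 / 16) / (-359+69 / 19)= -19 / 27008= -0.00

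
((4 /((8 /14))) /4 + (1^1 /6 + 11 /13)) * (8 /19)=862 /741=1.16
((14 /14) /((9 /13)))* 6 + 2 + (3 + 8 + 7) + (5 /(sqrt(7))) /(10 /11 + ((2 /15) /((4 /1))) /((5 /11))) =8250* sqrt(7) /11347 + 86 /3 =30.59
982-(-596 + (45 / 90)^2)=6311 / 4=1577.75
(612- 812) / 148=-50 / 37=-1.35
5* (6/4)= 15/2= 7.50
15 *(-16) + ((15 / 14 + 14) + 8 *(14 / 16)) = -3051 / 14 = -217.93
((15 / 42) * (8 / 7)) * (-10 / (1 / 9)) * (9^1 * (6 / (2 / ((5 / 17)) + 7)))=-162000 / 1127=-143.74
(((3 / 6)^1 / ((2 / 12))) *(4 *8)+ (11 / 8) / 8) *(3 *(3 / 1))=55395 / 64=865.55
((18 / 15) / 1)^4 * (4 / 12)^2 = 144 / 625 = 0.23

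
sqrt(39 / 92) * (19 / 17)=19 * sqrt(897) / 782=0.73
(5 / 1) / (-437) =-5 / 437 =-0.01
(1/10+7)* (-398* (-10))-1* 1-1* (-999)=29256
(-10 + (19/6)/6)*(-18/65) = 341/130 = 2.62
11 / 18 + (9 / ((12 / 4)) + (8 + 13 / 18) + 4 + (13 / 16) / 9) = 2365 / 144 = 16.42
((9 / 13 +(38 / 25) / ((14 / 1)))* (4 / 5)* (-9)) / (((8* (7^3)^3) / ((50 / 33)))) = -5466 / 201969803035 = -0.00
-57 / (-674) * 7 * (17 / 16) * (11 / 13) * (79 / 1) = 5894427 / 140192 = 42.05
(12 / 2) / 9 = 0.67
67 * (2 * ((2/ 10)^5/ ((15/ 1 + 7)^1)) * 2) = 134/ 34375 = 0.00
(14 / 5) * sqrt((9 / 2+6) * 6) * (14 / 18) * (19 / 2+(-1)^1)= 833 * sqrt(7) / 15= 146.93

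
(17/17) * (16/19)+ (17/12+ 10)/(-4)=-1835/912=-2.01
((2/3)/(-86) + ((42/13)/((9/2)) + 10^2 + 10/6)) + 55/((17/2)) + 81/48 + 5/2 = 51560215/456144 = 113.03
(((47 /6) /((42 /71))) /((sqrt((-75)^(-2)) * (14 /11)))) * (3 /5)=468.20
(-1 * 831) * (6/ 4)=-1246.50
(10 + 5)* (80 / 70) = 120 / 7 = 17.14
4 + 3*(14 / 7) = 10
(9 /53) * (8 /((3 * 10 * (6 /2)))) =4 /265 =0.02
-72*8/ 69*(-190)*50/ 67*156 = 284544000/ 1541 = 184648.93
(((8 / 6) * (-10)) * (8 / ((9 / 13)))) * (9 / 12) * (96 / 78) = -1280 / 9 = -142.22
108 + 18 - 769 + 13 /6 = -3845 /6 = -640.83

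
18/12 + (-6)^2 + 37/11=899/22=40.86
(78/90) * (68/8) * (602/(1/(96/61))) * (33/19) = 70246176/5795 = 12121.86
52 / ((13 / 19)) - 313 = -237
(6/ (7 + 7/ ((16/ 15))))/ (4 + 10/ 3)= 144/ 2387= 0.06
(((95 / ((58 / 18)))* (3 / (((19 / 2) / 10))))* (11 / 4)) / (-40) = -1485 / 232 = -6.40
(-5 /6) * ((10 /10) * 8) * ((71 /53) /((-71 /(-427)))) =-8540 /159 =-53.71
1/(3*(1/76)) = 76/3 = 25.33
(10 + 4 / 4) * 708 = 7788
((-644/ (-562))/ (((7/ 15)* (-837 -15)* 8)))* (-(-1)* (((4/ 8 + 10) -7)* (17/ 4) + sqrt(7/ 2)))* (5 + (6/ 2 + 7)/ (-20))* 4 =-123165/ 1276864 -1035* sqrt(14)/ 319216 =-0.11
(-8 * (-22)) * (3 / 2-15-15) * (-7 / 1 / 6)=5852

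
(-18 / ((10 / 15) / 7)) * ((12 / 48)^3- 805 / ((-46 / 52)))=-11007549 / 64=-171992.95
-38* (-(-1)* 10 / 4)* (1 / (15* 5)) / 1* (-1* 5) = 19 / 3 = 6.33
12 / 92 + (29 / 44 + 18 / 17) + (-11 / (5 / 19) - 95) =-11608541 / 86020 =-134.95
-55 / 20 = -2.75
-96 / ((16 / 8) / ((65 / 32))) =-195 / 2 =-97.50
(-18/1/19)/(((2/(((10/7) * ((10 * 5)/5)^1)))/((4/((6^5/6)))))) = -25/1197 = -0.02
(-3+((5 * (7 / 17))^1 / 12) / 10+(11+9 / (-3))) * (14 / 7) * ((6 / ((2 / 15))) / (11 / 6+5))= 92115 / 1394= 66.08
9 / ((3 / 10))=30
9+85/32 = 373/32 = 11.66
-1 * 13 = -13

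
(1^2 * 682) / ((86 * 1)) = 341 / 43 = 7.93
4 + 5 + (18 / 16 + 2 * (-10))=-79 / 8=-9.88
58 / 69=0.84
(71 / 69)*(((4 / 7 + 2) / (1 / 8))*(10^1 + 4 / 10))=220.14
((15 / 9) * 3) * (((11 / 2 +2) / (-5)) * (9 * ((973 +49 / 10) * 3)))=-792099 / 4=-198024.75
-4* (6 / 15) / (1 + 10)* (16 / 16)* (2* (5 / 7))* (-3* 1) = 48 / 77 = 0.62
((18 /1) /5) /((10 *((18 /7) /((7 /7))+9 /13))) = 91 /825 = 0.11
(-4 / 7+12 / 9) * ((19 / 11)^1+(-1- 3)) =-1.73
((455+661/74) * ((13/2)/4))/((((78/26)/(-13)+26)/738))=2140915491/99160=21590.52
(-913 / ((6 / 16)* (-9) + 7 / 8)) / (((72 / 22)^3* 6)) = 1215203 / 699840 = 1.74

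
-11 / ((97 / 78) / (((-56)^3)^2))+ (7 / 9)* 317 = -238154043143989 / 873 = -272799591230.23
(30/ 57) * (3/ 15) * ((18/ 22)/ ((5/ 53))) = 954/ 1045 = 0.91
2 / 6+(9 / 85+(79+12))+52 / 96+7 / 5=63499 / 680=93.38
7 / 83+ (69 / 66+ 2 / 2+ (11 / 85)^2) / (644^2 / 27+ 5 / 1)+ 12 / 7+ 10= 452049517054419 / 38313316106450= 11.80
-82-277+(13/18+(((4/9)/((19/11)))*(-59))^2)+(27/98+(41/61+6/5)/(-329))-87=-4406433115727/20539317015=-214.54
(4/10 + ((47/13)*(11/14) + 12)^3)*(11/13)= 1083900924051/391856920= 2766.06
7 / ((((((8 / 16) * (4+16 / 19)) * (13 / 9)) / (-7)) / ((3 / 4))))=-25137 / 2392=-10.51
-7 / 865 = -0.01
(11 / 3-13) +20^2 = 1172 / 3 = 390.67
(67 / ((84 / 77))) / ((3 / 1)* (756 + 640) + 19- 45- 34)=0.01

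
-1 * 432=-432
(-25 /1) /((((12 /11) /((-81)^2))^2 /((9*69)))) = -8984926840725 /16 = -561557927545.31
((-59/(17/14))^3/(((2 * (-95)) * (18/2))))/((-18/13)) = -1831569922/37805535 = -48.45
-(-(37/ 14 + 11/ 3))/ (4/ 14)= 22.08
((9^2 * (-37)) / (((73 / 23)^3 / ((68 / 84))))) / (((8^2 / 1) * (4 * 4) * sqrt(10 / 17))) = -206632161 * sqrt(170) / 27884738560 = -0.10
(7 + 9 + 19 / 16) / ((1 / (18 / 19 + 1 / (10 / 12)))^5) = 242897776704 / 309512375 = 784.78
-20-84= -104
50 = 50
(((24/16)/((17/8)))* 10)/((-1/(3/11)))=-360/187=-1.93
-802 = -802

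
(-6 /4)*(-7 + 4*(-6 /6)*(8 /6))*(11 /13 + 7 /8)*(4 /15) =6623 /780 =8.49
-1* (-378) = 378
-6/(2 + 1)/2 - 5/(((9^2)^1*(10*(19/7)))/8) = -1567/1539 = -1.02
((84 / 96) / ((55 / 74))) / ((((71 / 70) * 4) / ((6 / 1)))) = 5439 / 3124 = 1.74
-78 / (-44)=39 / 22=1.77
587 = 587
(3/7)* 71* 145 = 30885/7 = 4412.14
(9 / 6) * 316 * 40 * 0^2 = 0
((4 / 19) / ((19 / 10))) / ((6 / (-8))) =-160 / 1083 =-0.15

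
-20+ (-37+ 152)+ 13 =108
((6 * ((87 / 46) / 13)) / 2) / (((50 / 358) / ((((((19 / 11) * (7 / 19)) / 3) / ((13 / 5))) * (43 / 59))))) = 4687473 / 25226630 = 0.19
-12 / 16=-3 / 4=-0.75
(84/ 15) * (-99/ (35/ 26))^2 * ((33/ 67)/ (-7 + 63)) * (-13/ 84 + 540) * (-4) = -1652450030946/ 2872625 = -575240.43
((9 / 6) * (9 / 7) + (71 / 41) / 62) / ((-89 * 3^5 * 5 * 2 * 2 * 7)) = -17407 / 26938158660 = -0.00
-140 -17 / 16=-2257 / 16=-141.06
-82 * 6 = -492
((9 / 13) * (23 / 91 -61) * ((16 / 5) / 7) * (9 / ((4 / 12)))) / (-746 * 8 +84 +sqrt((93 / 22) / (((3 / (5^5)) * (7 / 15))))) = 537321600 * sqrt(14322) / 44139809350819 +2782208259072 / 31528435250585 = 0.09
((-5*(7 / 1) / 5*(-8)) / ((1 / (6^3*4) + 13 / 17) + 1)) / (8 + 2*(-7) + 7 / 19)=-15628032 / 2775259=-5.63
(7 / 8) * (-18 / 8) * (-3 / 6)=63 / 64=0.98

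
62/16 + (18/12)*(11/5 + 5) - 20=-5.32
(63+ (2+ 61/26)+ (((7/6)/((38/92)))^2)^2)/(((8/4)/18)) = 35952912017/30495114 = 1178.97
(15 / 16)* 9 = 135 / 16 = 8.44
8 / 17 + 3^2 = 161 / 17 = 9.47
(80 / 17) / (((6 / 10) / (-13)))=-5200 / 51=-101.96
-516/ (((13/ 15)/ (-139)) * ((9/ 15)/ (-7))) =-12551700/ 13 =-965515.38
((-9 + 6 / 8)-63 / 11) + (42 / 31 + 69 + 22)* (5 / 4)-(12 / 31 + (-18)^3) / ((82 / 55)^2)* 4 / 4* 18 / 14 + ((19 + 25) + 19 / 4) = 3523.33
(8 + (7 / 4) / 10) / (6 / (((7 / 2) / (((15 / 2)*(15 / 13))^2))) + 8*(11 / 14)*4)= 386841 / 7264760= 0.05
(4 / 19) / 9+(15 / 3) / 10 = 179 / 342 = 0.52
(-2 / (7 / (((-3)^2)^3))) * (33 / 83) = -48114 / 581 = -82.81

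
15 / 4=3.75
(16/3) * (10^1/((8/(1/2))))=10/3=3.33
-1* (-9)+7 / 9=88 / 9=9.78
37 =37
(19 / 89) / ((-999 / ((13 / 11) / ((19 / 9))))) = -13 / 108669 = -0.00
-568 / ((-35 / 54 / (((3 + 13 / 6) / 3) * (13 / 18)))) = 114452 / 105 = 1090.02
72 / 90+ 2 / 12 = 29 / 30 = 0.97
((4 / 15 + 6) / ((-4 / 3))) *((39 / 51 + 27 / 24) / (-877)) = 12079 / 1192720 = 0.01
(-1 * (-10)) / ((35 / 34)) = 68 / 7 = 9.71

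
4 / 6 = 0.67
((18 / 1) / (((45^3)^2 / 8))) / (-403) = -16 / 371824171875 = -0.00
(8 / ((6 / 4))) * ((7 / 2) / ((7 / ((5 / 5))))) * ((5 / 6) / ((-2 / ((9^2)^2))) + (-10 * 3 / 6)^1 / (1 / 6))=-7370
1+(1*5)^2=26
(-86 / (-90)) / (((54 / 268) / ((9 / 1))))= 5762 / 135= 42.68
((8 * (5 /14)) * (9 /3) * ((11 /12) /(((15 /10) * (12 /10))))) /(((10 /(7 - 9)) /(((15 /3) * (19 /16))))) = -5225 /1008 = -5.18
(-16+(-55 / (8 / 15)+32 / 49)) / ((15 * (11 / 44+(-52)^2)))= -46441 / 15900990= -0.00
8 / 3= 2.67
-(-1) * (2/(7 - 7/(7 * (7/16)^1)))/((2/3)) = 7/11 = 0.64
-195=-195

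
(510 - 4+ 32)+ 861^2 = 741859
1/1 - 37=-36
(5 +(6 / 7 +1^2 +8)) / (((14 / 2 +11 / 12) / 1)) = 1248 / 665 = 1.88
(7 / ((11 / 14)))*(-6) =-588 / 11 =-53.45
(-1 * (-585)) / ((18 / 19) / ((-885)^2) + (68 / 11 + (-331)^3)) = -818470125 / 50737711309781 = -0.00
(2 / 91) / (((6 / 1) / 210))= 10 / 13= 0.77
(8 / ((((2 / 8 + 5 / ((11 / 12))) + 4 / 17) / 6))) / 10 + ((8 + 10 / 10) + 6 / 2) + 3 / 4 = 401591 / 29620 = 13.56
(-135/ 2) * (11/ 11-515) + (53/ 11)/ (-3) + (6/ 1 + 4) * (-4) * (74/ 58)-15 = 33138383/ 957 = 34627.36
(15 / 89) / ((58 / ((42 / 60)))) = 21 / 10324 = 0.00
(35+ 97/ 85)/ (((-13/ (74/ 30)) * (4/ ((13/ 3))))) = -9472/ 1275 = -7.43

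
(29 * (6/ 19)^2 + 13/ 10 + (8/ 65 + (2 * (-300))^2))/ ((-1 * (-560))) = 3379000501/ 5256160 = 642.86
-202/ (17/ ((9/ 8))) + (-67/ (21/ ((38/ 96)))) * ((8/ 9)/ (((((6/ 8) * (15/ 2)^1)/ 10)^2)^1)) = -52827835/ 3123036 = -16.92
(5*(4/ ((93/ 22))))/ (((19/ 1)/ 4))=1760/ 1767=1.00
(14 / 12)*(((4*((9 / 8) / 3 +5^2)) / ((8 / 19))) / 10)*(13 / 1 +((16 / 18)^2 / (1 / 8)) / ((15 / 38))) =951741749 / 1166400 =815.97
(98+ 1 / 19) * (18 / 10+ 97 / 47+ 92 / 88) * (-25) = -236424015 / 19646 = -12034.21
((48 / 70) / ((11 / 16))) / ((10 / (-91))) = -2496 / 275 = -9.08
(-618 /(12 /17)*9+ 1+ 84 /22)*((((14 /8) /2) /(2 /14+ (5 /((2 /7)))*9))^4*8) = -998711419643 /16702519666483904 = -0.00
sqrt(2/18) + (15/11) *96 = 4331/33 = 131.24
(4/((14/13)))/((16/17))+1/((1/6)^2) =2237/56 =39.95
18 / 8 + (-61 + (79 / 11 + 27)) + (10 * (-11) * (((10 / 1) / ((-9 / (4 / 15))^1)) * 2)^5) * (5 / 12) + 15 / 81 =-39838869541 / 1894055724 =-21.03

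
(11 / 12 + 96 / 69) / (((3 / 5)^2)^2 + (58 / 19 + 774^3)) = 7564375 / 1519727021089764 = 0.00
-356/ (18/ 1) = -178/ 9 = -19.78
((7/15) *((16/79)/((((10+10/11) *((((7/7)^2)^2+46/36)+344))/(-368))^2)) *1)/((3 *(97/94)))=20382208/70347297875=0.00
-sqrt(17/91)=-0.43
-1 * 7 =-7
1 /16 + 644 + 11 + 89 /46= 241775 /368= 657.00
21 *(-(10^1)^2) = -2100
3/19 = 0.16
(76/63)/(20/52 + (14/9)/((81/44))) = 80028/81571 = 0.98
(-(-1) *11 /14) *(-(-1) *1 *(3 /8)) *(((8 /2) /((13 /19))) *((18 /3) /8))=1.29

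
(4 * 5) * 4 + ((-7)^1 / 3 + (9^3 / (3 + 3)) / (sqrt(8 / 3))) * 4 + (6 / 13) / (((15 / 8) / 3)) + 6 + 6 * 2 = 17434 / 195 + 243 * sqrt(6) / 2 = 387.02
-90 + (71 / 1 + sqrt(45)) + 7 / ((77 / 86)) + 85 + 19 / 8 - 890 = -71615 / 88 + 3 * sqrt(5) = -807.10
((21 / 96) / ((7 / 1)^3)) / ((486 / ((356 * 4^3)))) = 356 / 11907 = 0.03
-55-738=-793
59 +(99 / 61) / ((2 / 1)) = 7297 / 122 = 59.81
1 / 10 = 0.10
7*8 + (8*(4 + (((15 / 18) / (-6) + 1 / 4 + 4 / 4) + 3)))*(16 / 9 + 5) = 40160 / 81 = 495.80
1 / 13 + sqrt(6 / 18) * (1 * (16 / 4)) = 1 / 13 + 4 * sqrt(3) / 3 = 2.39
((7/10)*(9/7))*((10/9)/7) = 1/7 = 0.14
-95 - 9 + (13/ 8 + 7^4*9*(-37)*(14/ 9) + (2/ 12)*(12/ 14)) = -69653933/ 56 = -1243820.23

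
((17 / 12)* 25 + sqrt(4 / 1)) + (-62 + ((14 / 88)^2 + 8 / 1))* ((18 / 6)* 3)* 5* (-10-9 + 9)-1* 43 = 70517911 / 2904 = 24283.03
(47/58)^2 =2209/3364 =0.66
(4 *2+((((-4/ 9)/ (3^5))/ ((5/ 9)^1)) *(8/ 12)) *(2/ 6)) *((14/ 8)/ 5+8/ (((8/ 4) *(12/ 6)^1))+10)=5401396/ 54675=98.79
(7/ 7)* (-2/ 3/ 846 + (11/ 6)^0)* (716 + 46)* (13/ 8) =523367/ 423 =1237.27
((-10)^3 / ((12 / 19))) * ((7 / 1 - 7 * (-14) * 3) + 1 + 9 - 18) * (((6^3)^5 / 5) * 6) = -261751980913459200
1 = 1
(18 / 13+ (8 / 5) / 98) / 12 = 2231 / 19110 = 0.12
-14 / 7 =-2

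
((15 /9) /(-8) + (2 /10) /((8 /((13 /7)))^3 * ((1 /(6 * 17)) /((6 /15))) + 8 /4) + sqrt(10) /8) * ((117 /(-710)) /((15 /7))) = 382255601 /31496594000 - 273 * sqrt(10) /28400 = -0.02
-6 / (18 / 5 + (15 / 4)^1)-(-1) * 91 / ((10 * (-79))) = -36059 / 38710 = -0.93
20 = 20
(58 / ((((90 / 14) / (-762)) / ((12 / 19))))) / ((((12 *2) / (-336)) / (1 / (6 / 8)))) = 23099776 / 285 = 81051.85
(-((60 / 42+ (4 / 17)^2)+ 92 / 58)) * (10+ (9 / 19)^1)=-35843084 / 1114673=-32.16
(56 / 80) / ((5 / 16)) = 56 / 25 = 2.24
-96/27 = -32/9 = -3.56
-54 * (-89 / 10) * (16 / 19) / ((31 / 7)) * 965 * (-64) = -3324367872 / 589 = -5644088.07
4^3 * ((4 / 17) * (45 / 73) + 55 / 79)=53.84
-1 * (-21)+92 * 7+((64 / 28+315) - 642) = 2382 / 7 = 340.29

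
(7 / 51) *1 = 7 / 51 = 0.14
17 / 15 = 1.13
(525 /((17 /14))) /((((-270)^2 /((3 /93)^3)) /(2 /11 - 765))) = -412237 /2707465662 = -0.00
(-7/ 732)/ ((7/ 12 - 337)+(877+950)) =-7/ 1091107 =-0.00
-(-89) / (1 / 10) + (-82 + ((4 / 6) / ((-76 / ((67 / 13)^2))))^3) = 5778022511399399 / 7151129913096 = 807.99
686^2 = 470596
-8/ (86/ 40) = -160/ 43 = -3.72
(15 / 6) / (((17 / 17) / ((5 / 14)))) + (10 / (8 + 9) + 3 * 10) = 14985 / 476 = 31.48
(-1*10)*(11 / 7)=-15.71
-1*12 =-12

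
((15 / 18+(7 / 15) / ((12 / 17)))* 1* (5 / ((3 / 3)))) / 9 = 269 / 324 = 0.83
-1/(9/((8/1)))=-8/9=-0.89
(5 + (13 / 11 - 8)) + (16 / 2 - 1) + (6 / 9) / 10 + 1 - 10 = -619 / 165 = -3.75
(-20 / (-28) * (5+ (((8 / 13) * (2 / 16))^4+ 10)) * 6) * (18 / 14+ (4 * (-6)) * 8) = -17158060800 / 1399489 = -12260.23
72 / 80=9 / 10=0.90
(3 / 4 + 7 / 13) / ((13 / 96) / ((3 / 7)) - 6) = -4824 / 21281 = -0.23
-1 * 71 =-71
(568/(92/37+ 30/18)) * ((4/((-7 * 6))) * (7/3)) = -42032/1383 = -30.39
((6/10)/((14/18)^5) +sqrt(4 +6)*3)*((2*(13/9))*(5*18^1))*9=82904796/16807 +7020*sqrt(10)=27131.94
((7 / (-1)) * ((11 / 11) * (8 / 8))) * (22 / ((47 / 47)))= -154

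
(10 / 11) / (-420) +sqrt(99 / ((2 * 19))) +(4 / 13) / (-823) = -12547 / 4942938 +3 * sqrt(418) / 38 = 1.61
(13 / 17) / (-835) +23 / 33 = 326056 / 468435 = 0.70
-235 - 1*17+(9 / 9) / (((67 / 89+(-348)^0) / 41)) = -35663 / 156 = -228.61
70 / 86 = 0.81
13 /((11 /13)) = 169 /11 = 15.36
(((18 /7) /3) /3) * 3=6 /7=0.86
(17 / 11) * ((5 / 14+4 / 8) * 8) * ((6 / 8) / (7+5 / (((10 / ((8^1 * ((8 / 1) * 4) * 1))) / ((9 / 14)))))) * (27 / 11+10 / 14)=149328 / 529375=0.28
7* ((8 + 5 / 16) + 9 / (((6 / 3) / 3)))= 2443 / 16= 152.69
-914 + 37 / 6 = -5447 / 6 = -907.83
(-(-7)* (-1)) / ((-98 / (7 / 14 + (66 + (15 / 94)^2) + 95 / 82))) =24520289 / 5071864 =4.83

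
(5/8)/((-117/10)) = -25/468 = -0.05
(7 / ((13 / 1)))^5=16807 / 371293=0.05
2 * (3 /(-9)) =-2 /3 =-0.67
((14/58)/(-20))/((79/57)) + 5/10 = 22511/45820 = 0.49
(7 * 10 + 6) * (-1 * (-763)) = 57988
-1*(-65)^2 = -4225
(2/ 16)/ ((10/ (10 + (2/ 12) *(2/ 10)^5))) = 0.13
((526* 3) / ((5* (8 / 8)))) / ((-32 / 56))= -5523 / 10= -552.30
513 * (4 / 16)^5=513 / 1024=0.50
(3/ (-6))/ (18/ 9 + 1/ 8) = -4/ 17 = -0.24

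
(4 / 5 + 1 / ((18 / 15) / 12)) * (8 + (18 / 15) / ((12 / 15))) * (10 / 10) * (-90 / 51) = -3078 / 17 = -181.06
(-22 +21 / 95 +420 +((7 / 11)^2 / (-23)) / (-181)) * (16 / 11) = 304901591488 / 526390535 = 579.23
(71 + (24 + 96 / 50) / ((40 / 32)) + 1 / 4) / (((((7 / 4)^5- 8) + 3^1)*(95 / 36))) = 423871488 / 138783125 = 3.05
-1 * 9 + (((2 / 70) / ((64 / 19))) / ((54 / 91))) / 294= -45722633 / 5080320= -9.00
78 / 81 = 26 / 27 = 0.96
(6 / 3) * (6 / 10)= 6 / 5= 1.20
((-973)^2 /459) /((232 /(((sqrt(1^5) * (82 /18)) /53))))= 38815889 /50794776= 0.76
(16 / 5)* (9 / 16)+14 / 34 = 188 / 85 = 2.21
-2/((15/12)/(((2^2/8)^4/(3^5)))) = -1/2430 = -0.00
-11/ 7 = -1.57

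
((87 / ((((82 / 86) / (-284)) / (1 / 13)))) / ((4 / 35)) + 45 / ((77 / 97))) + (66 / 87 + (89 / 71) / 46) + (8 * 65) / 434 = -2094678142868737 / 120501875494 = -17382.95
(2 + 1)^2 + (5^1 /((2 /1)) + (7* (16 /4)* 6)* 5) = 1703 /2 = 851.50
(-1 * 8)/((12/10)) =-20/3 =-6.67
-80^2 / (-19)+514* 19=191954 / 19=10102.84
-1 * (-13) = 13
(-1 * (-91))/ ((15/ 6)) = 182/ 5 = 36.40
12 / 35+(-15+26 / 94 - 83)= -160191 / 1645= -97.38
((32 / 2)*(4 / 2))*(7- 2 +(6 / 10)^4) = 102592 / 625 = 164.15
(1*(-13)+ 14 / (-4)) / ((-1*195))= 11 / 130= 0.08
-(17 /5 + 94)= -97.40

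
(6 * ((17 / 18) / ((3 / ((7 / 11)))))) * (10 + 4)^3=3298.34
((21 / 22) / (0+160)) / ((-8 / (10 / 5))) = -21 / 14080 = -0.00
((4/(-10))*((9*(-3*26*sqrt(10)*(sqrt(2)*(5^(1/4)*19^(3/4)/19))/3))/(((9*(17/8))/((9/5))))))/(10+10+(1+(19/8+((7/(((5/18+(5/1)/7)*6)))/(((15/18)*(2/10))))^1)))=299520*95^(3/4)/9829213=0.93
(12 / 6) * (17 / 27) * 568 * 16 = 11444.15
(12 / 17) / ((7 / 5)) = 60 / 119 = 0.50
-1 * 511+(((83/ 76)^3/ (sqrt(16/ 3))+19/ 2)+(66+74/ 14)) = -6023/ 14+571787 * sqrt(3)/ 1755904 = -429.65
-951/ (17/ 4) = -3804/ 17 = -223.76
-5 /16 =-0.31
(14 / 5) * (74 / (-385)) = -148 / 275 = -0.54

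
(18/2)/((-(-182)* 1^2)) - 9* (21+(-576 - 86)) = 1049967/182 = 5769.05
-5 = -5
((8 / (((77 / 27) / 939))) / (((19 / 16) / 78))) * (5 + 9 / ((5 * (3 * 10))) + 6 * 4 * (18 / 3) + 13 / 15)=948752258688 / 36575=25939911.38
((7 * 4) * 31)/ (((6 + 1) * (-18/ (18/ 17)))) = -124/ 17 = -7.29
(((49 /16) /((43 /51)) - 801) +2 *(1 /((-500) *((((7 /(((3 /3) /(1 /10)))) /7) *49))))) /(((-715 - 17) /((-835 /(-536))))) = 112227709571 /66134853120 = 1.70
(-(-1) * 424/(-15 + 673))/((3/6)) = 424/329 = 1.29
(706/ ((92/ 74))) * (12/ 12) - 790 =-5109/ 23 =-222.13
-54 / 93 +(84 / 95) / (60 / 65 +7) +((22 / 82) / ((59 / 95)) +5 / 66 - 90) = -4356703548137 / 48428646090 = -89.96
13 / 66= 0.20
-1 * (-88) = 88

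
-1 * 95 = -95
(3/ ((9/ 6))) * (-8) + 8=-8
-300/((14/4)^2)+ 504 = 23496/49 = 479.51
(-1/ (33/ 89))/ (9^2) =-89/ 2673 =-0.03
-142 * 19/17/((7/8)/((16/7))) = -345344/833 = -414.58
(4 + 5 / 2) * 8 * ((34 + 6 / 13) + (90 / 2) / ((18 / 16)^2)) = 32768 / 9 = 3640.89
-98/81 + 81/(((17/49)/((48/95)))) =15273202/130815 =116.75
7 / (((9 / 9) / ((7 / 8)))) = 6.12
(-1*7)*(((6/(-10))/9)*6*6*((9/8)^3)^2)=11160261/327680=34.06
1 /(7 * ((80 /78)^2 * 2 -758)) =-1521 /8048026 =-0.00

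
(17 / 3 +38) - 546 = -1507 / 3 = -502.33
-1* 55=-55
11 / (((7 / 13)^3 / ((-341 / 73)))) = -8240947 / 25039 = -329.12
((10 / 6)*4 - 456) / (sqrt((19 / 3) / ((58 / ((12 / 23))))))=-674*sqrt(25346) / 57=-1882.52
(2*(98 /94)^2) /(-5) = -4802 /11045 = -0.43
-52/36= -13/9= -1.44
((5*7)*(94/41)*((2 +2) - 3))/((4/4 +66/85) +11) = 139825/22263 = 6.28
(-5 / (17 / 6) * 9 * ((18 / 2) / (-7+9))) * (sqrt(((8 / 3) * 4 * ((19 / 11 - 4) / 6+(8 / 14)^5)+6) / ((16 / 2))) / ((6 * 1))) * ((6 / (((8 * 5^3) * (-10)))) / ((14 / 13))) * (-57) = -60021 * sqrt(167163227) / 3591896000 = -0.22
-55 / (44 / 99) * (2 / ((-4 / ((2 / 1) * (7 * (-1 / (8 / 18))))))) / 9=-3465 / 16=-216.56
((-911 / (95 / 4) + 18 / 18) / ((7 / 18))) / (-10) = 4563 / 475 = 9.61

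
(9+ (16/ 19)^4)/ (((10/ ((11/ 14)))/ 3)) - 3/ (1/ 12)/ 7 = -2.90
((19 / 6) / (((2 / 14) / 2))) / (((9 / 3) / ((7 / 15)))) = 931 / 135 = 6.90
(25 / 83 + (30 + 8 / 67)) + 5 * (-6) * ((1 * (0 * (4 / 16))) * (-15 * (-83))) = 169169 / 5561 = 30.42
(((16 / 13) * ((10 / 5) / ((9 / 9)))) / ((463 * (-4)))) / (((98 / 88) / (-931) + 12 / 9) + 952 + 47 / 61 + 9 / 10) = -6119520 / 4396998140509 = -0.00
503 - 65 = 438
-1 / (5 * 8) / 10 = -1 / 400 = -0.00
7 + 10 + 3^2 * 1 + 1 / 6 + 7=199 / 6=33.17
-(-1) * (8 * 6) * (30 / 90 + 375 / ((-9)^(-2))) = 1458016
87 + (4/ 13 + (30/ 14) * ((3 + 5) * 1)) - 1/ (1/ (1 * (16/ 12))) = 28151/ 273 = 103.12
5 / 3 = 1.67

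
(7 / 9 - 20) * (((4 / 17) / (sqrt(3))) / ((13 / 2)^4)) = -11072 * sqrt(3) / 13109499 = -0.00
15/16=0.94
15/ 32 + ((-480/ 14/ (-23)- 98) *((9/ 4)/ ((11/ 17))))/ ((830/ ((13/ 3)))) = -30182301/ 23518880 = -1.28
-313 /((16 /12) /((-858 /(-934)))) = -402831 /1868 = -215.65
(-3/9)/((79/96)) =-32/79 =-0.41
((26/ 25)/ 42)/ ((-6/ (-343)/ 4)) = 1274/ 225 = 5.66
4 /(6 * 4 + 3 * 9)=0.08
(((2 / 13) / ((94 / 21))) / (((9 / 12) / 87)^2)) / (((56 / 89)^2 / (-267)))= -5335910361 / 17108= -311895.63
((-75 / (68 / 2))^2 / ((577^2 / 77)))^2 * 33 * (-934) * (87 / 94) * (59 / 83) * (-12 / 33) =1349074406998828125 / 144455765414828525044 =0.01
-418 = -418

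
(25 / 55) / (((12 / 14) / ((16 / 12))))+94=9376 / 99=94.71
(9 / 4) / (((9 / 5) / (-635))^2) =10080625 / 36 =280017.36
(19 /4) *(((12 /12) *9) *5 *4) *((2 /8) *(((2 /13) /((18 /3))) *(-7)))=-1995 /52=-38.37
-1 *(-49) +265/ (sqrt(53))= 85.40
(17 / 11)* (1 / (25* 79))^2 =17 / 42906875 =0.00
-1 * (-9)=9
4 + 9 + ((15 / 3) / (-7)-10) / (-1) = 166 / 7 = 23.71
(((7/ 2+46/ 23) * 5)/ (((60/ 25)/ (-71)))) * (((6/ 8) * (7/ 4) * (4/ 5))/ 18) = -27335/ 576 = -47.46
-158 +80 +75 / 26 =-1953 / 26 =-75.12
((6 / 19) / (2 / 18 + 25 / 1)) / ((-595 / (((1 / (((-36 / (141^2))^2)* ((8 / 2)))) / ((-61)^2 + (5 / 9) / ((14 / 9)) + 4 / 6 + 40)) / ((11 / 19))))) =-395254161 / 534208584800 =-0.00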